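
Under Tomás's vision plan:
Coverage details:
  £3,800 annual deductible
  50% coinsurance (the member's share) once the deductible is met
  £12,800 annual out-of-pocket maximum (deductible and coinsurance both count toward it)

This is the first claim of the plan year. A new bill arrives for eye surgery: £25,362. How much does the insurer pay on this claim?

Deductible not yet touched, so the first £3,800 of the bill goes to the deductible.
After the £3,800 deductible portion, £25,362 − £3,800 = £21,562 is subject to coinsurance.
50% of £21,562 = £10,781 falls to the member.
Member responsibility before any cap: £3,800 + £10,781 = £14,581.
Adding £14,581 to the £0 already spent would give £14,581, which exceeds the £12,800 cap; the member pays just £12,800 − £0 = £12,800.
Insurer pays the balance: £25,362 − £12,800 = £12,562.

£12,562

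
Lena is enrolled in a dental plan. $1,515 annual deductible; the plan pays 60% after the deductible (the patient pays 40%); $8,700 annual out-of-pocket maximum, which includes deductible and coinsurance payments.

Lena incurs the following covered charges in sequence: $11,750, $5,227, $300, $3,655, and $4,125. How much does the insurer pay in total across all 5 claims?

Bill 1, $11,750: $1,515 to deductible, leaving $10,235; 40% of $10,235 = $4,094. Patient pays $5,609; OOP now $5,609. Plan pays $11,750 − $5,609 = $6,141.
Bill 2, $5,227: deductible already satisfied, so patient's share is 40% × $5,227 = $2,090.80. Patient pays $2,090.80; OOP now $7,699.80. Insurer: $5,227 − $2,090.80 = $3,136.20.
Bill 3, $300: 40% coinsurance on $300 = $120. Patient pays $120; OOP now $7,819.80. Insurer: $300 − $120 = $180.
Bill 4, $3,655: 40% coinsurance on $3,655 = $1,462. Adding that to $7,819.80 gives $9,281.80, past the $8,700 cap; patient pays only $8,700 − $7,819.80 = $880.20. Plan pays $3,655 − $880.20 = $2,774.80.
Bill 5, $4,125: deductible met; 40% of $4,125 = $1,650. That would push OOP to $10,350, over the $8,700 cap, so patient pays $8,700 − $8,700 = $0. Plan pays $4,125 − $0 = $4,125.
Insurer total = bills − patient's total = $25,057 − $8,700 = $16,357.

$16,357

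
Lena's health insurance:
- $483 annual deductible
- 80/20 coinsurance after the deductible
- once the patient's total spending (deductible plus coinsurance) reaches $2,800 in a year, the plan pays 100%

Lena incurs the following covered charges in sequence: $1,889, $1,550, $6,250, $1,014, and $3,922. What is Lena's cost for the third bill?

Claim 1 — $1,889: $483 finishes the deductible; $1,406 goes to coinsurance; 20% of $1,406 = $281.20. Cost to patient: $764.20. OOP to date $764.20.
Claim 2 — $1,550: deductible already satisfied, so patient's share is 20% × $1,550 = $310. Cost to patient: $310. OOP to date $1,074.20.
Claim 3 — $6,250: 20% coinsurance on $6,250 = $1,250. Patient pays $1,250; OOP now $2,324.20.

$1,250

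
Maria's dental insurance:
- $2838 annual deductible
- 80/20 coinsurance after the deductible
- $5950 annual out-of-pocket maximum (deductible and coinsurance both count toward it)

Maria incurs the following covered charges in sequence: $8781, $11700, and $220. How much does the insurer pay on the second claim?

#1 ($8781): $2838 to deductible, leaving $5943; coinsurance $5943 × 20% = $1188.60. Patient owes $4026.60 (running OOP $4026.60). Plan pays $8781 − $4026.60 = $4754.40.
#2 ($11700): deductible already satisfied, so patient's share is 20% × $11700 = $2340. OOP would hit $6366.60 > $5950, so the cap limits the patient to $5950 − $4026.60 = $1923.40. Plan pays $11700 − $1923.40 = $9776.60.

$9776.60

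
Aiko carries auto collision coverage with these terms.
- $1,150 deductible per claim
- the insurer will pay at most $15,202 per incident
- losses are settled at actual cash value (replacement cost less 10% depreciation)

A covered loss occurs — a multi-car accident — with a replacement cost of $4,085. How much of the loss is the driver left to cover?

$1,558.50

Depreciate 10%: the covered value is $4,085 × 0.9 = $3,676.50.
After the deductible, $3,676.50 − $1,150 = $2,526.50 remains.
$2,526.50 is within the $15,202 limit, so the insurer pays $2,526.50.
Driver's share is the uncovered remainder: $4,085 − $2,526.50 = $1,558.50.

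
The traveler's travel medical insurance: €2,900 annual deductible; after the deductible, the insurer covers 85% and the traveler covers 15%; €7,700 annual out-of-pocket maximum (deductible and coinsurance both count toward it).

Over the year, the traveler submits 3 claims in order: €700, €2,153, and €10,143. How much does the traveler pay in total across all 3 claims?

€4,414.40

Claim 1 (€700): fully absorbed by the deductible. Cost to traveler: €700. OOP to date €700.
Claim 2 (€2,153): fully absorbed by the deductible. Traveler pays €2,153; OOP now €2,853.
Claim 3 (€10,143): deductible takes €47, €10,096 remains; coinsurance €10,096 × 15% = €1,514.40. Cost to traveler: €1,561.40. OOP to date €4,414.40.
Summing the traveler's payments: €700 + €2,153 + €1,561.40 = €4,414.40.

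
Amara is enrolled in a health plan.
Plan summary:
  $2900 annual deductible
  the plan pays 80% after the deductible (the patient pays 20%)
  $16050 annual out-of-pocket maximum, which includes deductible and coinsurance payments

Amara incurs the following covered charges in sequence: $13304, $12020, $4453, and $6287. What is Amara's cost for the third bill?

Claim 1 ($13304): deductible takes $2900, $10404 remains; 20% of $10404 = $2080.80. Patient owes $4980.80 (running OOP $4980.80).
Claim 2 ($12020): deductible already satisfied, so patient's share is 20% × $12020 = $2404. Cost to patient: $2404. OOP to date $7384.80.
Claim 3 ($4453): deductible met; 20% of $4453 = $890.60. Cost to patient: $890.60. OOP to date $8275.40.

$890.60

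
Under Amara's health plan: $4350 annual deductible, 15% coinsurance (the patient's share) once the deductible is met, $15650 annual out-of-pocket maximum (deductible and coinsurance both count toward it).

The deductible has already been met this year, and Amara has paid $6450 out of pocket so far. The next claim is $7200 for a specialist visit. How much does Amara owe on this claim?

With the deductible met, the entire $7200 is subject to coinsurance.
15% of $7200 = $1080 falls to the patient.
Total out-of-pocket so far would be $6450 + $1080 = $7530, below the $15650 cap — no reduction.

$1080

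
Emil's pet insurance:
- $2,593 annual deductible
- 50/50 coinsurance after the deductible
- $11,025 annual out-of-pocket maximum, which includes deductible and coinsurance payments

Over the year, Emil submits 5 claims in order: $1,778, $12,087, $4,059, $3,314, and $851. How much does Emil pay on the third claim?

Bill 1, $1,778: entire amount goes to the deductible. Cost to owner: $1,778. OOP to date $1,778.
Bill 2, $12,087: $815 finishes the deductible; $11,272 goes to coinsurance; coinsurance $11,272 × 50% = $5,636. Cost to owner: $6,451. OOP to date $8,229.
Bill 3, $4,059: deductible already satisfied, so owner's share is 50% × $4,059 = $2,029.50. Owner owes $2,029.50 (running OOP $10,258.50).

$2,029.50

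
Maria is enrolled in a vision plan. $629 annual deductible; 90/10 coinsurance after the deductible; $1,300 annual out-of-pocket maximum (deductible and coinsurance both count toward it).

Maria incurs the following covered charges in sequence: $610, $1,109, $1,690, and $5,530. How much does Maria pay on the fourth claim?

$393

Claim 1 ($610): entire amount goes to the deductible. Member pays $610; OOP now $610.
Claim 2 ($1,109): $19 finishes the deductible; $1,090 goes to coinsurance; member's 10% is $109. Cost to member: $128. OOP to date $738.
Claim 3 ($1,690): deductible already satisfied, so member's share is 10% × $1,690 = $169. Member pays $169; OOP now $907.
Claim 4 ($5,530): deductible already satisfied, so member's share is 10% × $5,530 = $553. That would push OOP to $1,460, over the $1,300 cap, so member pays $1,300 − $907 = $393.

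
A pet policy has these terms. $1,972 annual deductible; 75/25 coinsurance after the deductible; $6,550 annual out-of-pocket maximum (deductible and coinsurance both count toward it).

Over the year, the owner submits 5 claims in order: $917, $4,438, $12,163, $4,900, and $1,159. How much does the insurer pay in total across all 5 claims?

#1 ($917): entire amount goes to the deductible. Owner owes $917 (running OOP $917). Plan pays $917 − $917 = $0.
#2 ($4,438): $1,055 to deductible, leaving $3,383; coinsurance $3,383 × 25% = $845.75. Owner pays $1,900.75; OOP now $2,817.75. Plan pays $4,438 − $1,900.75 = $2,537.25.
#3 ($12,163): deductible already satisfied, so owner's share is 25% × $12,163 = $3,040.75. Owner pays $3,040.75; OOP now $5,858.50. Insurer: $12,163 − $3,040.75 = $9,122.25.
#4 ($4,900): 25% coinsurance on $4,900 = $1,225. That would push OOP to $7,083.50, over the $6,550 cap, so owner pays $6,550 − $5,858.50 = $691.50. Plan pays $4,900 − $691.50 = $4,208.50.
#5 ($1,159): deductible already satisfied, so owner's share is 25% × $1,159 = $289.75. Adding that to $6,550 gives $6,839.75, past the $6,550 cap; owner pays only $6,550 − $6,550 = $0. Insurer: $1,159 − $0 = $1,159.
Insurer total = bills − owner's total = $23,577 − $6,550 = $17,027.

$17,027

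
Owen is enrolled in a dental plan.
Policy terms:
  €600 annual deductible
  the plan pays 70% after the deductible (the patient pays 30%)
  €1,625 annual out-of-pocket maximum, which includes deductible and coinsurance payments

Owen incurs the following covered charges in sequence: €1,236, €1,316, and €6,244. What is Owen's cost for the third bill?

Bill 1, €1,236: €600 to deductible, leaving €636; 30% of €636 = €190.80. Cost to patient: €790.80. OOP to date €790.80.
Bill 2, €1,316: deductible met; 30% of €1,316 = €394.80. Patient owes €394.80 (running OOP €1,185.60).
Bill 3, €6,244: deductible already satisfied, so patient's share is 30% × €6,244 = €1,873.20. Adding that to €1,185.60 gives €3,058.80, past the €1,625 cap; patient pays only €1,625 − €1,185.60 = €439.40.

€439.40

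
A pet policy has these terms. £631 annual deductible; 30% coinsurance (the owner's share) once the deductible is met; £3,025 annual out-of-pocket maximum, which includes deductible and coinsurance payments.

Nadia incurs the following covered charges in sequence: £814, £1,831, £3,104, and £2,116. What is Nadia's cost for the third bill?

£931.20

Bill 1, £814: deductible takes £631, £183 remains; coinsurance £183 × 30% = £54.90. Owner owes £685.90 (running OOP £685.90).
Bill 2, £1,831: 30% coinsurance on £1,831 = £549.30. Cost to owner: £549.30. OOP to date £1,235.20.
Bill 3, £3,104: 30% coinsurance on £3,104 = £931.20. Cost to owner: £931.20. OOP to date £2,166.40.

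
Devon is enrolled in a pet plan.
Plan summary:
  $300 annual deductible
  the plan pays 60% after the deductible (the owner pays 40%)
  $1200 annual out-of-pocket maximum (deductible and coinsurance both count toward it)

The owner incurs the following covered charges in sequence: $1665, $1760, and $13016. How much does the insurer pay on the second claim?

#1 ($1665): deductible takes $300, $1365 remains; owner's 40% is $546. Owner owes $846 (running OOP $846). Plan pays $1665 − $846 = $819.
#2 ($1760): deductible met; 40% of $1760 = $704. Adding that to $846 gives $1550, past the $1200 cap; owner pays only $1200 − $846 = $354. Plan pays $1760 − $354 = $1406.

$1406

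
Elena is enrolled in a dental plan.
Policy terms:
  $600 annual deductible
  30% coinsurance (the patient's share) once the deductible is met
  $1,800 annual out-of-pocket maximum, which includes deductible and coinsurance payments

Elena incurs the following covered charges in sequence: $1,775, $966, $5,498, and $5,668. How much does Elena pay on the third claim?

Claim 1 ($1,775): deductible takes $600, $1,175 remains; patient's 30% is $352.50. Patient owes $952.50 (running OOP $952.50).
Claim 2 ($966): 30% coinsurance on $966 = $289.80. Cost to patient: $289.80. OOP to date $1,242.30.
Claim 3 ($5,498): deductible met; 30% of $5,498 = $1,649.40. That would push OOP to $2,891.70, over the $1,800 cap, so patient pays $1,800 − $1,242.30 = $557.70.

$557.70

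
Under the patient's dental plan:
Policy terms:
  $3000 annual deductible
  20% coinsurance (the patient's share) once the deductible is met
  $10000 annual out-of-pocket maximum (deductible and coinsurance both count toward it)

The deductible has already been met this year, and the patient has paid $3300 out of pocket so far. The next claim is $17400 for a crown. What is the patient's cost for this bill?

The deductible is already satisfied, so the full bill goes to coinsurance.
Coinsurance: $17400 × 20% = $3480.
Year-to-date out-of-pocket becomes $3300 + $3480 = $6780, still under the $10000 maximum, so no cap applies.

$3480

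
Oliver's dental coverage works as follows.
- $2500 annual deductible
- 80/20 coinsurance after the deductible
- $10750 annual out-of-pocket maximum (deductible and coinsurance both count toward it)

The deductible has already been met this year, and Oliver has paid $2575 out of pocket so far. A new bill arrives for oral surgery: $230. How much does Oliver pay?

The deductible is already satisfied, so the full bill goes to coinsurance.
Coinsurance: $230 × 20% = $46.
Total out-of-pocket so far would be $2575 + $46 = $2621, below the $10750 cap — no reduction.

$46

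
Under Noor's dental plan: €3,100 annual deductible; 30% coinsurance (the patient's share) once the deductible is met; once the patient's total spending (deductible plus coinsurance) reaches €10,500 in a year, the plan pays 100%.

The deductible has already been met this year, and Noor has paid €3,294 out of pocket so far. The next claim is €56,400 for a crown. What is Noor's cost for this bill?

The deductible is already satisfied, so the full bill goes to coinsurance.
30% of €56,400 = €16,920 falls to the patient.
Year-to-date out-of-pocket would reach €3,294 + €16,920 = €20,214, above the €10,500 maximum, so the patient pays only €10,500 − €3,294 = €7,206.

€7,206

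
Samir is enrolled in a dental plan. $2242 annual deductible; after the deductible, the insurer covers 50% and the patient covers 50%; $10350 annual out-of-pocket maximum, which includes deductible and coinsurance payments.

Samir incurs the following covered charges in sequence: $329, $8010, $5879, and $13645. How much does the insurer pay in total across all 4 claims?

#1 ($329): all of it applies to the deductible. Patient owes $329 (running OOP $329). Plan pays $329 − $329 = $0.
#2 ($8010): $1913 to deductible, leaving $6097; patient's 50% is $3048.50. Patient pays $4961.50; OOP now $5290.50. Plan pays $8010 − $4961.50 = $3048.50.
#3 ($5879): 50% coinsurance on $5879 = $2939.50. Patient pays $2939.50; OOP now $8230. Plan pays $5879 − $2939.50 = $2939.50.
#4 ($13645): deductible met; 50% of $13645 = $6822.50. That would push OOP to $15052.50, over the $10350 cap, so patient pays $10350 − $8230 = $2120. Plan pays $13645 − $2120 = $11525.
Insurer total: $0 + $3048.50 + $2939.50 + $11525 = $17513.

$17513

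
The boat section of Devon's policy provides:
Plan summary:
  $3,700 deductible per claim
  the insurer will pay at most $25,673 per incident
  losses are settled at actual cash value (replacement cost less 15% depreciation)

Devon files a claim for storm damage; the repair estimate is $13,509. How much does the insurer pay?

Actual cash value after 15% depreciation: $13,509 × 85% = $11,482.65.
After the deductible, $11,482.65 − $3,700 = $7,782.65 remains.
That's under the $25,673 cap, so the insurer reimburses the full $7,782.65.

$7,782.65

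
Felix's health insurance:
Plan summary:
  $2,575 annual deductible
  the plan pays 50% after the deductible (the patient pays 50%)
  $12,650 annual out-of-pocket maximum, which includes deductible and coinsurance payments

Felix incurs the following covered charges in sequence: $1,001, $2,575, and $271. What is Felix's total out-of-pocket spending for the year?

$3,211

#1 ($1,001): fully absorbed by the deductible. Patient owes $1,001 (running OOP $1,001).
#2 ($2,575): $1,574 finishes the deductible; $1,001 goes to coinsurance; coinsurance $1,001 × 50% = $500.50. Cost to patient: $2,074.50. OOP to date $3,075.50.
#3 ($271): deductible already satisfied, so patient's share is 50% × $271 = $135.50. Patient pays $135.50; OOP now $3,211.
Summing the patient's payments: $1,001 + $2,074.50 + $135.50 = $3,211.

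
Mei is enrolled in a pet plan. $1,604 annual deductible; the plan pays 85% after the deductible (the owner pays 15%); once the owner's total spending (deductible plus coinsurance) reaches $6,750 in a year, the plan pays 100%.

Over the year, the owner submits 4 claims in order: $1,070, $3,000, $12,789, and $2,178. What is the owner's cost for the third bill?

$1,918.35

Claim 1 ($1,070): all of it applies to the deductible. Cost to owner: $1,070. OOP to date $1,070.
Claim 2 ($3,000): deductible takes $534, $2,466 remains; 15% of $2,466 = $369.90. Owner owes $903.90 (running OOP $1,973.90).
Claim 3 ($12,789): deductible met; 15% of $12,789 = $1,918.35. Cost to owner: $1,918.35. OOP to date $3,892.25.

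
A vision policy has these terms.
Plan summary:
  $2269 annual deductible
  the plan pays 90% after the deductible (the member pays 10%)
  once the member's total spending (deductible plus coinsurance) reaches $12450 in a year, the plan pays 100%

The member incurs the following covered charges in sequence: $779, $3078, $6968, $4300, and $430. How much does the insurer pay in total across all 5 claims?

$11957.40

Claim 1 — $779: all of it applies to the deductible. Member pays $779; OOP now $779. Insurer: $779 − $779 = $0.
Claim 2 — $3078: $1490 to deductible, leaving $1588; member's 10% is $158.80. Cost to member: $1648.80. OOP to date $2427.80. Plan pays $3078 − $1648.80 = $1429.20.
Claim 3 — $6968: deductible met; 10% of $6968 = $696.80. Cost to member: $696.80. OOP to date $3124.60. Plan pays $6968 − $696.80 = $6271.20.
Claim 4 — $4300: 10% coinsurance on $4300 = $430. Member owes $430 (running OOP $3554.60). Insurer: $4300 − $430 = $3870.
Claim 5 — $430: deductible already satisfied, so member's share is 10% × $430 = $43. Member pays $43; OOP now $3597.60. Plan pays $430 − $43 = $387.
Insurer total: $0 + $1429.20 + $6271.20 + $3870 + $387 = $11957.40.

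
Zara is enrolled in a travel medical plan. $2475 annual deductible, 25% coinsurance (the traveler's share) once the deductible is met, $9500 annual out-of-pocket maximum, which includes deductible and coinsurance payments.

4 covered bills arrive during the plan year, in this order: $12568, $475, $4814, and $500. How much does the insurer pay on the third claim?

#1 ($12568): $2475 finishes the deductible; $10093 goes to coinsurance; traveler's 25% is $2523.25. Cost to traveler: $4998.25. OOP to date $4998.25. Plan pays $12568 − $4998.25 = $7569.75.
#2 ($475): deductible already satisfied, so traveler's share is 25% × $475 = $118.75. Traveler owes $118.75 (running OOP $5117). Plan pays $475 − $118.75 = $356.25.
#3 ($4814): deductible met; 25% of $4814 = $1203.50. Cost to traveler: $1203.50. OOP to date $6320.50. Insurer: $4814 − $1203.50 = $3610.50.

$3610.50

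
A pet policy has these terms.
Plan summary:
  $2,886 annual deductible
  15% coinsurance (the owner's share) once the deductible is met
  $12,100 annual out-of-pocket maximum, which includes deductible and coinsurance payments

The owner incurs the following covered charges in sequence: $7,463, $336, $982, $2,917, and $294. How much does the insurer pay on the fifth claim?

Claim 1 — $7,463: $2,886 to deductible, leaving $4,577; owner's 15% is $686.55. Cost to owner: $3,572.55. OOP to date $3,572.55. Insurer: $7,463 − $3,572.55 = $3,890.45.
Claim 2 — $336: 15% coinsurance on $336 = $50.40. Owner pays $50.40; OOP now $3,622.95. Plan pays $336 − $50.40 = $285.60.
Claim 3 — $982: deductible already satisfied, so owner's share is 15% × $982 = $147.30. Owner owes $147.30 (running OOP $3,770.25). Insurer: $982 − $147.30 = $834.70.
Claim 4 — $2,917: 15% coinsurance on $2,917 = $437.55. Owner pays $437.55; OOP now $4,207.80. Plan pays $2,917 − $437.55 = $2,479.45.
Claim 5 — $294: 15% coinsurance on $294 = $44.10. Owner owes $44.10 (running OOP $4,251.90). Insurer: $294 − $44.10 = $249.90.

$249.90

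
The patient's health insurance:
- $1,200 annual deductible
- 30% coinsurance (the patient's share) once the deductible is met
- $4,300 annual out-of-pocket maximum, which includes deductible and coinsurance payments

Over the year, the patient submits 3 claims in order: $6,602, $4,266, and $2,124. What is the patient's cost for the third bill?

$199.60

Claim 1 ($6,602): $1,200 to deductible, leaving $5,402; 30% of $5,402 = $1,620.60. Patient owes $2,820.60 (running OOP $2,820.60).
Claim 2 ($4,266): deductible met; 30% of $4,266 = $1,279.80. Cost to patient: $1,279.80. OOP to date $4,100.40.
Claim 3 ($2,124): 30% coinsurance on $2,124 = $637.20. Adding that to $4,100.40 gives $4,737.60, past the $4,300 cap; patient pays only $4,300 − $4,100.40 = $199.60.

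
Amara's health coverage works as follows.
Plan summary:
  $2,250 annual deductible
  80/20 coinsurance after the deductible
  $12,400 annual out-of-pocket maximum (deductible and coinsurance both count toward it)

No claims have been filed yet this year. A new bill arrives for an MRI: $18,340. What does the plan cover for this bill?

$12,872

Deductible not yet touched, so the first $2,250 of the bill goes to the deductible.
After the $2,250 deductible portion, $18,340 − $2,250 = $16,090 is subject to coinsurance.
Coinsurance: $16,090 × 20% = $3,218.
That puts the patient's cost at $2,250 + $3,218 = $5,468 before any cap.
Cumulative spending $0 + $5,468 = $5,468 stays under the $12,400 maximum.
The insurer covers the remainder: $18,340 − $5,468 = $12,872.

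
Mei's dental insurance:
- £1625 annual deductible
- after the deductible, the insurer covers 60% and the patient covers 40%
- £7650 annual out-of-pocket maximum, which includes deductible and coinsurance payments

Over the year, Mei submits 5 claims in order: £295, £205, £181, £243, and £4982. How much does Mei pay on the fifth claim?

£2413.40

Bill 1, £295: entire amount goes to the deductible. Patient owes £295 (running OOP £295).
Bill 2, £205: fully absorbed by the deductible. Patient pays £205; OOP now £500.
Bill 3, £181: fully absorbed by the deductible. Cost to patient: £181. OOP to date £681.
Bill 4, £243: fully absorbed by the deductible. Cost to patient: £243. OOP to date £924.
Bill 5, £4982: deductible takes £701, £4281 remains; patient's 40% is £1712.40. Patient owes £2413.40 (running OOP £3337.40).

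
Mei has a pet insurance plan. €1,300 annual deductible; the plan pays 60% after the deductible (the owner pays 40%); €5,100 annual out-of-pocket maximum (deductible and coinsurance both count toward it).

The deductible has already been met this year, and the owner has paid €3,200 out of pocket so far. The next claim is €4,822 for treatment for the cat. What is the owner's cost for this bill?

The deductible is already satisfied, so the full bill goes to coinsurance.
40% of €4,822 = €1,928.80 falls to the owner.
That would bring total out-of-pocket to €5,128.80, past the €5,100 cap. The owner is capped at €5,100 − €3,200 = €1,900 on this claim.

€1,900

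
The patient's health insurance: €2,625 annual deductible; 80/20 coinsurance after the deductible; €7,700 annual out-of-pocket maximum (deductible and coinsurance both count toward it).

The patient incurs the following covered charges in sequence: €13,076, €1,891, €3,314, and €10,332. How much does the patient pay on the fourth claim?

Claim 1 — €13,076: €2,625 to deductible, leaving €10,451; coinsurance €10,451 × 20% = €2,090.20. Patient pays €4,715.20; OOP now €4,715.20.
Claim 2 — €1,891: deductible already satisfied, so patient's share is 20% × €1,891 = €378.20. Patient pays €378.20; OOP now €5,093.40.
Claim 3 — €3,314: 20% coinsurance on €3,314 = €662.80. Cost to patient: €662.80. OOP to date €5,756.20.
Claim 4 — €10,332: deductible already satisfied, so patient's share is 20% × €10,332 = €2,066.40. Adding that to €5,756.20 gives €7,822.60, past the €7,700 cap; patient pays only €7,700 − €5,756.20 = €1,943.80.

€1,943.80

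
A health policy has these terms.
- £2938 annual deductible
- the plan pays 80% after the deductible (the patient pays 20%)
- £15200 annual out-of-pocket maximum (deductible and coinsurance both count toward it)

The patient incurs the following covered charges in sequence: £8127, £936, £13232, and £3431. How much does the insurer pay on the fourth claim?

£2744.80

Bill 1, £8127: deductible takes £2938, £5189 remains; coinsurance £5189 × 20% = £1037.80. Patient owes £3975.80 (running OOP £3975.80). Plan pays £8127 − £3975.80 = £4151.20.
Bill 2, £936: deductible met; 20% of £936 = £187.20. Patient owes £187.20 (running OOP £4163). Plan pays £936 − £187.20 = £748.80.
Bill 3, £13232: deductible already satisfied, so patient's share is 20% × £13232 = £2646.40. Cost to patient: £2646.40. OOP to date £6809.40. Plan pays £13232 − £2646.40 = £10585.60.
Bill 4, £3431: deductible already satisfied, so patient's share is 20% × £3431 = £686.20. Cost to patient: £686.20. OOP to date £7495.60. Plan pays £3431 − £686.20 = £2744.80.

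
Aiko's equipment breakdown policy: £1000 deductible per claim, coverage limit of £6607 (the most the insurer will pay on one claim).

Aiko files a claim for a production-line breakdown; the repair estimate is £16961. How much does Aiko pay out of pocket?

Subtract the deductible: £16961 − £1000 = £15961.
Since £15961 > £6607, the payout is capped at £6607.
The business owner bears the rest of the original loss: £16961 − £6607 = £10354.

£10354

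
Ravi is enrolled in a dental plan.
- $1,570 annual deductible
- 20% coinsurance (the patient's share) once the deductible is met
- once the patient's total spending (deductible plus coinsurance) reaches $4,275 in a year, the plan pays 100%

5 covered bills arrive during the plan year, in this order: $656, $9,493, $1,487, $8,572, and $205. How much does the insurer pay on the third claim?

$1,189.60

Claim 1 — $656: entire amount goes to the deductible. Cost to patient: $656. OOP to date $656. Plan pays $656 − $656 = $0.
Claim 2 — $9,493: deductible takes $914, $8,579 remains; coinsurance $8,579 × 20% = $1,715.80. Patient owes $2,629.80 (running OOP $3,285.80). Insurer: $9,493 − $2,629.80 = $6,863.20.
Claim 3 — $1,487: deductible met; 20% of $1,487 = $297.40. Patient owes $297.40 (running OOP $3,583.20). Plan pays $1,487 − $297.40 = $1,189.60.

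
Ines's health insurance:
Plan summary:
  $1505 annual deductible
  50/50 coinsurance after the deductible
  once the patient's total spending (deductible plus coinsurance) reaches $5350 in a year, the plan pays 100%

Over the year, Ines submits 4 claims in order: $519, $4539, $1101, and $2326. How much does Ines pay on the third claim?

$550.50

Claim 1 ($519): all of it applies to the deductible. Patient pays $519; OOP now $519.
Claim 2 ($4539): deductible takes $986, $3553 remains; coinsurance $3553 × 50% = $1776.50. Patient owes $2762.50 (running OOP $3281.50).
Claim 3 ($1101): 50% coinsurance on $1101 = $550.50. Patient pays $550.50; OOP now $3832.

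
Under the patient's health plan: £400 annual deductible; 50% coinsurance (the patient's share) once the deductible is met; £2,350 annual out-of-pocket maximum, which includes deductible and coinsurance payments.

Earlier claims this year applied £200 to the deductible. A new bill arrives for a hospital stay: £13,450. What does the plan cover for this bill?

£11,300

£200 of the £400 deductible is already met, leaving £200.
That leaves £13,450 − £200 = £13,250 for coinsurance.
50% of £13,250 = £6,625 falls to the patient.
Patient responsibility before any cap: £200 + £6,625 = £6,825.
Adding £6,825 to the £200 already spent would give £7,025, which exceeds the £2,350 cap; the patient pays just £2,350 − £200 = £2,150.
Insurer pays the balance: £13,450 − £2,150 = £11,300.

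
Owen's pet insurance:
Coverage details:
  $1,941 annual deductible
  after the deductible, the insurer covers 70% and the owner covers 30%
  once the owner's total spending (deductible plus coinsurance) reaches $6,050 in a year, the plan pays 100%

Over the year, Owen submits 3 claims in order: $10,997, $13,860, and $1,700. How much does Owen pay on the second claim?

Claim 1 — $10,997: $1,941 finishes the deductible; $9,056 goes to coinsurance; owner's 30% is $2,716.80. Owner pays $4,657.80; OOP now $4,657.80.
Claim 2 — $13,860: 30% coinsurance on $13,860 = $4,158. Adding that to $4,657.80 gives $8,815.80, past the $6,050 cap; owner pays only $6,050 − $4,657.80 = $1,392.20.

$1,392.20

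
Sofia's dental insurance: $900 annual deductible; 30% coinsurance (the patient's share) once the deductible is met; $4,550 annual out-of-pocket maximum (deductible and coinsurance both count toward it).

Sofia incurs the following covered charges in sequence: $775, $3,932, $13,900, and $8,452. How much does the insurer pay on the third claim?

$11,392.10

#1 ($775): entire amount goes to the deductible. Cost to patient: $775. OOP to date $775. Insurer: $775 − $775 = $0.
#2 ($3,932): $125 finishes the deductible; $3,807 goes to coinsurance; patient's 30% is $1,142.10. Cost to patient: $1,267.10. OOP to date $2,042.10. Plan pays $3,932 − $1,267.10 = $2,664.90.
#3 ($13,900): deductible met; 30% of $13,900 = $4,170. OOP would hit $6,212.10 > $4,550, so the cap limits the patient to $4,550 − $2,042.10 = $2,507.90. Plan pays $13,900 − $2,507.90 = $11,392.10.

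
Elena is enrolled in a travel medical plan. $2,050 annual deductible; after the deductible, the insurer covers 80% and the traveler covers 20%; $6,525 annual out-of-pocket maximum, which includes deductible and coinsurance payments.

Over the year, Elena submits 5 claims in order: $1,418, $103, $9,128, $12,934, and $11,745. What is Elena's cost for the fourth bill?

#1 ($1,418): entire amount goes to the deductible. Cost to traveler: $1,418. OOP to date $1,418.
#2 ($103): fully absorbed by the deductible. Cost to traveler: $103. OOP to date $1,521.
#3 ($9,128): $529 finishes the deductible; $8,599 goes to coinsurance; traveler's 20% is $1,719.80. Traveler pays $2,248.80; OOP now $3,769.80.
#4 ($12,934): deductible already satisfied, so traveler's share is 20% × $12,934 = $2,586.80. Traveler owes $2,586.80 (running OOP $6,356.60).

$2,586.80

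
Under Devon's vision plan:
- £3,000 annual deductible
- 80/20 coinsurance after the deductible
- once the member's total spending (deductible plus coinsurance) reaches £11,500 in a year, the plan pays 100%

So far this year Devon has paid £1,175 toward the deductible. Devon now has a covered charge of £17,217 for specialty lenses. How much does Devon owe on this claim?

£4,903.40

Deductible still to meet: £3,000 − £1,175 = £1,825.
That leaves £17,217 − £1,825 = £15,392 for coinsurance.
20% of £15,392 = £3,078.40 falls to the member.
So the member owes £1,825 + £3,078.40 = £4,903.40 before any cap.
Year-to-date out-of-pocket becomes £1,175 + £4,903.40 = £6,078.40, still under the £11,500 maximum, so no cap applies.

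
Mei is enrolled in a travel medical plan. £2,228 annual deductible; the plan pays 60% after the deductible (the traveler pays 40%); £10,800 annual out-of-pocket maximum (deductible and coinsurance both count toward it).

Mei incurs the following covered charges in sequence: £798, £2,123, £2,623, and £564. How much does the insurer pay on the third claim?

Bill 1, £798: all of it applies to the deductible. Traveler owes £798 (running OOP £798). Insurer: £798 − £798 = £0.
Bill 2, £2,123: £1,430 to deductible, leaving £693; traveler's 40% is £277.20. Traveler owes £1,707.20 (running OOP £2,505.20). Plan pays £2,123 − £1,707.20 = £415.80.
Bill 3, £2,623: deductible met; 40% of £2,623 = £1,049.20. Cost to traveler: £1,049.20. OOP to date £3,554.40. Insurer: £2,623 − £1,049.20 = £1,573.80.

£1,573.80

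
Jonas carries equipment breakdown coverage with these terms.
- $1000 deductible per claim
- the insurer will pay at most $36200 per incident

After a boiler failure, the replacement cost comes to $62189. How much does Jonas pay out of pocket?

Less the $1000 deductible: $62189 − $1000 = $61189.
$61189 exceeds the $36200 limit, so the insurer pays the limit: $36200.
The business owner bears the rest of the original loss: $62189 − $36200 = $25989.

$25989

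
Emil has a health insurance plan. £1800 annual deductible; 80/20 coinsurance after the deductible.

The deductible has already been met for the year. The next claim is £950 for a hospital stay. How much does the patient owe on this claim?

With the deductible met, the entire £950 is subject to coinsurance.
Patient's 20% share of £950 is £190.

£190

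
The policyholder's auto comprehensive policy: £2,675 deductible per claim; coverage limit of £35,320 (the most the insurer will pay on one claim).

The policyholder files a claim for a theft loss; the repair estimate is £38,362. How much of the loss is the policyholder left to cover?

£3,042

Less the £2,675 deductible: £38,362 − £2,675 = £35,687.
Since £35,687 > £35,320, the payout is capped at £35,320.
Policyholder's share is the uncovered remainder: £38,362 − £35,320 = £3,042.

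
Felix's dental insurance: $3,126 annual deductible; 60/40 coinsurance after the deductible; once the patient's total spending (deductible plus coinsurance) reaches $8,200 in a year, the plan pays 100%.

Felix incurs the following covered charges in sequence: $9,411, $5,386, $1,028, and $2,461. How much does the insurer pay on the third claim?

Bill 1, $9,411: $3,126 to deductible, leaving $6,285; patient's 40% is $2,514. Patient owes $5,640 (running OOP $5,640). Insurer: $9,411 − $5,640 = $3,771.
Bill 2, $5,386: deductible already satisfied, so patient's share is 40% × $5,386 = $2,154.40. Patient owes $2,154.40 (running OOP $7,794.40). Plan pays $5,386 − $2,154.40 = $3,231.60.
Bill 3, $1,028: deductible met; 40% of $1,028 = $411.20. That would push OOP to $8,205.60, over the $8,200 cap, so patient pays $8,200 − $7,794.40 = $405.60. Insurer: $1,028 − $405.60 = $622.40.

$622.40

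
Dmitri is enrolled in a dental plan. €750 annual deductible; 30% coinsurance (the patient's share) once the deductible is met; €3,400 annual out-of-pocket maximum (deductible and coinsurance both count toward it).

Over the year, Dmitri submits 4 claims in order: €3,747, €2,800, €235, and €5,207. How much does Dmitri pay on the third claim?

€70.50

Bill 1, €3,747: deductible takes €750, €2,997 remains; coinsurance €2,997 × 30% = €899.10. Patient pays €1,649.10; OOP now €1,649.10.
Bill 2, €2,800: deductible met; 30% of €2,800 = €840. Patient pays €840; OOP now €2,489.10.
Bill 3, €235: deductible already satisfied, so patient's share is 30% × €235 = €70.50. Cost to patient: €70.50. OOP to date €2,559.60.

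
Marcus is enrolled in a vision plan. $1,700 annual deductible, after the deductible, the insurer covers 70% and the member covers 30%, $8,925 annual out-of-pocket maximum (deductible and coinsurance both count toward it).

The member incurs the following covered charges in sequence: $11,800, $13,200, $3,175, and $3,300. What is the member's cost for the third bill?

Bill 1, $11,800: $1,700 finishes the deductible; $10,100 goes to coinsurance; member's 30% is $3,030. Member owes $4,730 (running OOP $4,730).
Bill 2, $13,200: 30% coinsurance on $13,200 = $3,960. Cost to member: $3,960. OOP to date $8,690.
Bill 3, $3,175: deductible already satisfied, so member's share is 30% × $3,175 = $952.50. That would push OOP to $9,642.50, over the $8,925 cap, so member pays $8,925 − $8,690 = $235.

$235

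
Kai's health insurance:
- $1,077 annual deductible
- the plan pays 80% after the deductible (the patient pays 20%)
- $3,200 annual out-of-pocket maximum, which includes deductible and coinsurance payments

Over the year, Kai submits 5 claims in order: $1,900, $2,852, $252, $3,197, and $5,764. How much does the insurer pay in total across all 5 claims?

#1 ($1,900): $1,077 finishes the deductible; $823 goes to coinsurance; 20% of $823 = $164.60. Patient owes $1,241.60 (running OOP $1,241.60). Insurer: $1,900 − $1,241.60 = $658.40.
#2 ($2,852): deductible already satisfied, so patient's share is 20% × $2,852 = $570.40. Patient pays $570.40; OOP now $1,812. Insurer: $2,852 − $570.40 = $2,281.60.
#3 ($252): deductible already satisfied, so patient's share is 20% × $252 = $50.40. Cost to patient: $50.40. OOP to date $1,862.40. Plan pays $252 − $50.40 = $201.60.
#4 ($3,197): deductible met; 20% of $3,197 = $639.40. Patient owes $639.40 (running OOP $2,501.80). Plan pays $3,197 − $639.40 = $2,557.60.
#5 ($5,764): deductible already satisfied, so patient's share is 20% × $5,764 = $1,152.80. OOP would hit $3,654.60 > $3,200, so the cap limits the patient to $3,200 − $2,501.80 = $698.20. Plan pays $5,764 − $698.20 = $5,065.80.
Insurer total: $658.40 + $2,281.60 + $201.60 + $2,557.60 + $5,065.80 = $10,765.

$10,765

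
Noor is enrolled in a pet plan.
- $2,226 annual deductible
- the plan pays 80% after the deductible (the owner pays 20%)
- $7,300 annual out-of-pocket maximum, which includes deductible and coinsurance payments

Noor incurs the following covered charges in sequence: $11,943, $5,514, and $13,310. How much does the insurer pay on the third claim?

$11,282.20

Bill 1, $11,943: deductible takes $2,226, $9,717 remains; owner's 20% is $1,943.40. Cost to owner: $4,169.40. OOP to date $4,169.40. Insurer: $11,943 − $4,169.40 = $7,773.60.
Bill 2, $5,514: deductible already satisfied, so owner's share is 20% × $5,514 = $1,102.80. Cost to owner: $1,102.80. OOP to date $5,272.20. Insurer: $5,514 − $1,102.80 = $4,411.20.
Bill 3, $13,310: 20% coinsurance on $13,310 = $2,662. Adding that to $5,272.20 gives $7,934.20, past the $7,300 cap; owner pays only $7,300 − $5,272.20 = $2,027.80. Insurer: $13,310 − $2,027.80 = $11,282.20.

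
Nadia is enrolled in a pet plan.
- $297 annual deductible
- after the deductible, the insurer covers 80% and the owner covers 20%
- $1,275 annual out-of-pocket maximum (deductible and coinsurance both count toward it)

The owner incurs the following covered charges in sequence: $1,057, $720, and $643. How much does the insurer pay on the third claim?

#1 ($1,057): deductible takes $297, $760 remains; coinsurance $760 × 20% = $152. Owner pays $449; OOP now $449. Insurer: $1,057 − $449 = $608.
#2 ($720): deductible met; 20% of $720 = $144. Owner owes $144 (running OOP $593). Plan pays $720 − $144 = $576.
#3 ($643): 20% coinsurance on $643 = $128.60. Cost to owner: $128.60. OOP to date $721.60. Plan pays $643 − $128.60 = $514.40.

$514.40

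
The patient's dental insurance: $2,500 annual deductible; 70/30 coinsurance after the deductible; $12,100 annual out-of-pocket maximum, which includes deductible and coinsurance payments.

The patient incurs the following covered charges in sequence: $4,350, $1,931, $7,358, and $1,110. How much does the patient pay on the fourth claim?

Claim 1 ($4,350): $2,500 finishes the deductible; $1,850 goes to coinsurance; coinsurance $1,850 × 30% = $555. Patient pays $3,055; OOP now $3,055.
Claim 2 ($1,931): 30% coinsurance on $1,931 = $579.30. Patient pays $579.30; OOP now $3,634.30.
Claim 3 ($7,358): deductible met; 30% of $7,358 = $2,207.40. Cost to patient: $2,207.40. OOP to date $5,841.70.
Claim 4 ($1,110): deductible already satisfied, so patient's share is 30% × $1,110 = $333. Patient pays $333; OOP now $6,174.70.

$333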